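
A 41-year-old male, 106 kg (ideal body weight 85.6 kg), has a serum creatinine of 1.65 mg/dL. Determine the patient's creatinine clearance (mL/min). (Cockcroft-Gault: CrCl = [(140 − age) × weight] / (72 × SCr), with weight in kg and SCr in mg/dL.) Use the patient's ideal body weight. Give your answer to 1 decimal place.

71.3 mL/min

CrCl = (140 − 41) × 85.6 / (72 × 1.65) = 8474.4 / 118.80 ≈ 71.3 mL/min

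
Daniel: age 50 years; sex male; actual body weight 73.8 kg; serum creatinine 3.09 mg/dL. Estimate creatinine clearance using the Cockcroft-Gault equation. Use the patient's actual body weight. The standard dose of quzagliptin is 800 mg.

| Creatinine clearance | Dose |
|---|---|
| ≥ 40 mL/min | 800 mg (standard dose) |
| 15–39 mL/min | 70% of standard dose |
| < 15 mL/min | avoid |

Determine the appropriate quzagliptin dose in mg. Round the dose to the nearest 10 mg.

560 mg

CrCl = (140 − 50) × 73.8 / (72 × 3.09) = 6642.0 / 222.48 ≈ 29.9 mL/min
CrCl ≈ 30 mL/min → bracket 15–39 mL/min.
70% of 800 mg = 560 mg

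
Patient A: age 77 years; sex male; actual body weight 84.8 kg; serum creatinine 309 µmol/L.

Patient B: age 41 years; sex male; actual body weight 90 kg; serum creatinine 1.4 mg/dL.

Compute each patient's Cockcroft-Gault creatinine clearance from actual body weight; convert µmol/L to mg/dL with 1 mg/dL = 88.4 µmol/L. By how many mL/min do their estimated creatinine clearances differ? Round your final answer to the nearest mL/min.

67 mL/min

Patient A: SCr = 309 / 88.4 = 3.495 mg/dL
Patient A: CrCl = (140 − 77) × 84.8 / (72 × 3.495) = 5342.4 / 251.64 ≈ 21.2 mL/min
Patient B: CrCl = (140 − 41) × 90 / (72 × 1.4) = 8910.0 / 100.80 ≈ 88.4 mL/min
|21.2 − 88.4| = 67.2 mL/min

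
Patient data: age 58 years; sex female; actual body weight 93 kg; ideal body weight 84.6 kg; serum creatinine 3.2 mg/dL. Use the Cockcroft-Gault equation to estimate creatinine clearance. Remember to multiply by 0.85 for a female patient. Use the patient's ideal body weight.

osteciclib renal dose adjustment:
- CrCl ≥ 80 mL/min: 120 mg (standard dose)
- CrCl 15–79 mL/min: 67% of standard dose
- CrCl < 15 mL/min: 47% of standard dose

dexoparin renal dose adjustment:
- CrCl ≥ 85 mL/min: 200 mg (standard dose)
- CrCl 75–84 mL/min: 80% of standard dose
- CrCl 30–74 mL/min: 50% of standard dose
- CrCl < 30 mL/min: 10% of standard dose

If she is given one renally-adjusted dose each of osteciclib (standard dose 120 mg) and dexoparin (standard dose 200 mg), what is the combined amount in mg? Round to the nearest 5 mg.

CrCl = (140 − 58) × 84.6 / (72 × 3.2) × 0.85 = 6937.2 / 230.40 × 0.85 ≈ 25.6 mL/min
CrCl ≈ 26 mL/min.
osteciclib: 15–79 mL/min → 67% of 120 mg = 80.4 mg.
dexoparin: < 30 mL/min → 10% of 200 mg = 20 mg.
Total = 80.4 + 20 = 100.4 mg.

100 mg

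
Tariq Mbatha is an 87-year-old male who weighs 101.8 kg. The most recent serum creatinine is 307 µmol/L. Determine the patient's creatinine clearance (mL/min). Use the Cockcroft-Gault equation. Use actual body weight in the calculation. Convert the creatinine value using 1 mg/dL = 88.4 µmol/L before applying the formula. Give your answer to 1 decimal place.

21.6 mL/min

SCr = 307 / 88.4 = 3.473 mg/dL
CrCl = (140 − 87) × 101.8 / (72 × 3.473) = 5395.4 / 250.06 ≈ 21.6 mL/min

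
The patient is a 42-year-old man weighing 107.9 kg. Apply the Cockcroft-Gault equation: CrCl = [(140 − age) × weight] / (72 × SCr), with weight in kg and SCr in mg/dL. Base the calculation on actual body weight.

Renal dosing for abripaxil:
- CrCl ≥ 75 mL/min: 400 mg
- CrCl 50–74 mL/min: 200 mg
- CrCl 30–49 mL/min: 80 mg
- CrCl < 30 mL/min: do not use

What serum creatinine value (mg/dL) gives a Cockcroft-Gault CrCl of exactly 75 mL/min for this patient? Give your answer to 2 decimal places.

1.96 mg/dL

Standard dose requires CrCl ≥ 75 mL/min.
Set (140 − 42) × 107.9 / (72 × SCr) = 75
SCr = (140 − 42) × 107.9 / (72 × 75) = 1.958 mg/dL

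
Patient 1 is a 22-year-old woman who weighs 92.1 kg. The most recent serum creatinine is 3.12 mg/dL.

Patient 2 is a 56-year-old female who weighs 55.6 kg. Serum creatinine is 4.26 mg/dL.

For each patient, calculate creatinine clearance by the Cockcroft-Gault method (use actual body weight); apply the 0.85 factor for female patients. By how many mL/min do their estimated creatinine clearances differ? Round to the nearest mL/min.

Patient 1: CrCl = (140 − 22) × 92.1 / (72 × 3.12) × 0.85 = 10867.8 / 224.64 × 0.85 ≈ 41.1 mL/min
Patient 2: CrCl = (140 − 56) × 55.6 / (72 × 4.26) × 0.85 = 4670.4 / 306.72 × 0.85 ≈ 12.9 mL/min
|41.1 − 12.9| = 28.2 mL/min

28 mL/min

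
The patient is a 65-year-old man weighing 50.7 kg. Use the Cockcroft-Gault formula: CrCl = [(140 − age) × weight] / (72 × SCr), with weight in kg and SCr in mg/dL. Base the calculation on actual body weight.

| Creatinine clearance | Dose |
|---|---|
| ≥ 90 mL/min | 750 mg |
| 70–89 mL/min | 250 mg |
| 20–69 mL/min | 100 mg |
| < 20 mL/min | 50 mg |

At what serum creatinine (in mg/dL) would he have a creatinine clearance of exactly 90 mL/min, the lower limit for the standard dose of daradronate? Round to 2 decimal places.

0.59 mg/dL

Standard dose requires CrCl ≥ 90 mL/min.
Set (140 − 65) × 50.7 / (72 × SCr) = 90
SCr = (140 − 65) × 50.7 / (72 × 90) = 0.587 mg/dL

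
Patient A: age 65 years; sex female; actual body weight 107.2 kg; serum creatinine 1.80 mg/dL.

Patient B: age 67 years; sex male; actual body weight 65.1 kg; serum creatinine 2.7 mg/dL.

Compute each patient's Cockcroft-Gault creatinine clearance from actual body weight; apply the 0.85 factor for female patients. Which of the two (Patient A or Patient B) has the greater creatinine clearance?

Patient A: CrCl = (140 − 65) × 107.2 / (72 × 1.8) × 0.85 = 8040.0 / 129.60 × 0.85 ≈ 52.7 mL/min
Patient B: CrCl = (140 − 67) × 65.1 / (72 × 2.7) = 4752.3 / 194.40 ≈ 24.4 mL/min
52.7 vs 24.4 mL/min → Patient A is higher.

Patient A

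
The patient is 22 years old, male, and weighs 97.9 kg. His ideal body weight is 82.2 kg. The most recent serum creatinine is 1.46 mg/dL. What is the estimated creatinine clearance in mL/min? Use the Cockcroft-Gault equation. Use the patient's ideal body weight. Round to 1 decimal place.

CrCl = (140 − 22) × 82.2 / (72 × 1.46) = 9699.6 / 105.12 ≈ 92.3 mL/min

92.3 mL/min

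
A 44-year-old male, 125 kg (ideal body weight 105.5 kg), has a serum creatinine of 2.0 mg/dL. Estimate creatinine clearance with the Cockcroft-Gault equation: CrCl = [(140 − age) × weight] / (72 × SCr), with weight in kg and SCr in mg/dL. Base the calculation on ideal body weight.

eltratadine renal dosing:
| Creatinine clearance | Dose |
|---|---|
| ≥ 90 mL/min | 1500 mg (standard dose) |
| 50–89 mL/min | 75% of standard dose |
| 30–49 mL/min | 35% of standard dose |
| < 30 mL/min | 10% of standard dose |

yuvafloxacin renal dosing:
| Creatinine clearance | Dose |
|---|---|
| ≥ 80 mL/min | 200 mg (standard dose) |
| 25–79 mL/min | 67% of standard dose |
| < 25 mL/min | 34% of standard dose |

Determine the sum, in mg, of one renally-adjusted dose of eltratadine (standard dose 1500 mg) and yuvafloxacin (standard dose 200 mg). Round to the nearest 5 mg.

CrCl = (140 − 44) × 105.5 / (72 × 2) = 10128.0 / 144.00 ≈ 70.3 mL/min
CrCl ≈ 70 mL/min.
eltratadine: 50–89 mL/min → 75% of 1500 mg = 1125 mg.
yuvafloxacin: 25–79 mL/min → 67% of 200 mg = 134 mg.
Total = 1125 + 134 = 1259 mg.

1260 mg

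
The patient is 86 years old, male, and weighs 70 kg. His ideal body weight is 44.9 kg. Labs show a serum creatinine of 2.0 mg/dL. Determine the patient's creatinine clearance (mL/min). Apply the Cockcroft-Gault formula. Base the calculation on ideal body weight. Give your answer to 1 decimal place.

CrCl = (140 − 86) × 44.9 / (72 × 2) = 2424.6 / 144.00 ≈ 16.8 mL/min

16.8 mL/min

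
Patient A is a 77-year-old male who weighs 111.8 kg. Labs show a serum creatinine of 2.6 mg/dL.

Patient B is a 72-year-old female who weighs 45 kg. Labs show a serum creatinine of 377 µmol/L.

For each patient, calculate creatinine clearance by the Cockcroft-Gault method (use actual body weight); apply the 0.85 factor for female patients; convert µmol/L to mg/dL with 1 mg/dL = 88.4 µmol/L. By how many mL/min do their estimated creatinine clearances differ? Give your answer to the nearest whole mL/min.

Patient A: CrCl = (140 − 77) × 111.8 / (72 × 2.6) = 7043.4 / 187.20 ≈ 37.6 mL/min
Patient B: SCr = 377 / 88.4 = 4.265 mg/dL
Patient B: CrCl = (140 − 72) × 45 / (72 × 4.265) × 0.85 = 3060.0 / 307.08 × 0.85 ≈ 8.5 mL/min
|37.6 − 8.5| = 29.1 mL/min

29 mL/min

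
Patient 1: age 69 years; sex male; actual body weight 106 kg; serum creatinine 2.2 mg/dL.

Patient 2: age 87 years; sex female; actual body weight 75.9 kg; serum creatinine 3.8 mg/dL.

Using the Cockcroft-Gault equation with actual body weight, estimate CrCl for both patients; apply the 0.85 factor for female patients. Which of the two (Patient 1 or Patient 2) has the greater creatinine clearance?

Patient 1: CrCl = (140 − 69) × 106 / (72 × 2.2) = 7526.0 / 158.40 ≈ 47.5 mL/min
Patient 2: CrCl = (140 − 87) × 75.9 / (72 × 3.8) × 0.85 = 4022.7 / 273.60 × 0.85 ≈ 12.5 mL/min
47.5 vs 12.5 mL/min → Patient 1 is higher.

Patient 1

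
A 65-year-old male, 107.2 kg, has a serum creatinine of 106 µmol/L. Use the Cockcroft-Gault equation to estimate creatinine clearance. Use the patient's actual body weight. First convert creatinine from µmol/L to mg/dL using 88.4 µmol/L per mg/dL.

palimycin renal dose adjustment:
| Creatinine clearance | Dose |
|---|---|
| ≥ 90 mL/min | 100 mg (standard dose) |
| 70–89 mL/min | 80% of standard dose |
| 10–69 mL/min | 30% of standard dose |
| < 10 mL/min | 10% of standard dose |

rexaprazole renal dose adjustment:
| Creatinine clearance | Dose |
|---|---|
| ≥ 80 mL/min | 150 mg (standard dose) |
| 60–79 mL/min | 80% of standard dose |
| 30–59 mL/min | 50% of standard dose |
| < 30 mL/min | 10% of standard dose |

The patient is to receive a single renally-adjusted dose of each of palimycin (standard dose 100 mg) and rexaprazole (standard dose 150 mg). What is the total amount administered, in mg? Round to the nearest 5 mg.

250 mg

SCr = 106 / 88.4 = 1.199 mg/dL
CrCl = (140 − 65) × 107.2 / (72 × 1.199) = 8040.0 / 86.33 ≈ 93.1 mL/min
CrCl ≈ 93 mL/min.
palimycin: ≥ 90 mL/min → 100% of 100 mg = 100 mg.
rexaprazole: ≥ 80 mL/min → 100% of 150 mg = 150 mg.
Total = 100 + 150 = 250 mg.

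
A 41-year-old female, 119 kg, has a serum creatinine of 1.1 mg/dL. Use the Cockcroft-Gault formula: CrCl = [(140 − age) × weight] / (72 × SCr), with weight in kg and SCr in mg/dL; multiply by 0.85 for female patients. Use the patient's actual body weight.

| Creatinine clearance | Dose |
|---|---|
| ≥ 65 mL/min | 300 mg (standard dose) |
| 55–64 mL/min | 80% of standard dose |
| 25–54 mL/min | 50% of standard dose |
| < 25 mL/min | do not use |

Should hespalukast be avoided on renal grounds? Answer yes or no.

CrCl = (140 − 41) × 119 / (72 × 1.1) × 0.85 = 11781.0 / 79.20 × 0.85 ≈ 126.4 mL/min
CrCl ≈ 126 mL/min, which is ≥ 25 mL/min.

no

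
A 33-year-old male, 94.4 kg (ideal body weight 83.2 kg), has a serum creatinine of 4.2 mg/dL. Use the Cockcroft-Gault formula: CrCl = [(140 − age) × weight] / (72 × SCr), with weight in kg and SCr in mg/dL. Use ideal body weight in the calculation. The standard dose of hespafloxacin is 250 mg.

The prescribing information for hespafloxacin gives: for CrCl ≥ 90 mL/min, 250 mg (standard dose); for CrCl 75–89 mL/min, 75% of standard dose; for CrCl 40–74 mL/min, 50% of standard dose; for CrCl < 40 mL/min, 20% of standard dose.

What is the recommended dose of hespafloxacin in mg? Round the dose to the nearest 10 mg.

50 mg

CrCl = (140 − 33) × 83.2 / (72 × 4.2) = 8902.4 / 302.40 ≈ 29.4 mL/min
CrCl ≈ 29 mL/min → bracket < 40 mL/min.
20% of 250 mg = 50 mg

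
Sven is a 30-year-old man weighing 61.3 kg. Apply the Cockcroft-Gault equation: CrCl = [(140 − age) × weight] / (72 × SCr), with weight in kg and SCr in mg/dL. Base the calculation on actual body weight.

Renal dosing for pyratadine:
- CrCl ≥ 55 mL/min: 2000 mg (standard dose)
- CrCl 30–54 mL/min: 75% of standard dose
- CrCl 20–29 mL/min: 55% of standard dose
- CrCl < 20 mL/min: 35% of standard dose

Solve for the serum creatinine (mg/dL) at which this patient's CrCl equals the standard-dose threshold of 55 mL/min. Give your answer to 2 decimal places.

Standard dose requires CrCl ≥ 55 mL/min.
Set (140 − 30) × 61.3 / (72 × SCr) = 55
SCr = (140 − 30) × 61.3 / (72 × 55) = 1.703 mg/dL

1.70 mg/dL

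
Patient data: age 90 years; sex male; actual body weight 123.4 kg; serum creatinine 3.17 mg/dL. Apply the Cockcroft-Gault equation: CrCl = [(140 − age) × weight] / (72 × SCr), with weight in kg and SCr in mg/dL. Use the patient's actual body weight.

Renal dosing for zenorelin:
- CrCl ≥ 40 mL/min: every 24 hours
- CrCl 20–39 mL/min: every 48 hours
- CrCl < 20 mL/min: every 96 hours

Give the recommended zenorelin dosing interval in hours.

every 48 hours

CrCl = (140 − 90) × 123.4 / (72 × 3.17) = 6170.0 / 228.24 ≈ 27.0 mL/min
CrCl ≈ 27 mL/min → bracket 20–39 mL/min → every 48 hours.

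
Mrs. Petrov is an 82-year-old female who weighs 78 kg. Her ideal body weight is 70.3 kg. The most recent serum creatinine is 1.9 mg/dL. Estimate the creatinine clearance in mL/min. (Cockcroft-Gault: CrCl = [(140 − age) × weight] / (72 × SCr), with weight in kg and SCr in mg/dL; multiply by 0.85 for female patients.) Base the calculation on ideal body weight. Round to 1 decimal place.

CrCl = (140 − 82) × 70.3 / (72 × 1.9) × 0.85 = 4077.4 / 136.80 × 0.85 ≈ 25.3 mL/min

25.3 mL/min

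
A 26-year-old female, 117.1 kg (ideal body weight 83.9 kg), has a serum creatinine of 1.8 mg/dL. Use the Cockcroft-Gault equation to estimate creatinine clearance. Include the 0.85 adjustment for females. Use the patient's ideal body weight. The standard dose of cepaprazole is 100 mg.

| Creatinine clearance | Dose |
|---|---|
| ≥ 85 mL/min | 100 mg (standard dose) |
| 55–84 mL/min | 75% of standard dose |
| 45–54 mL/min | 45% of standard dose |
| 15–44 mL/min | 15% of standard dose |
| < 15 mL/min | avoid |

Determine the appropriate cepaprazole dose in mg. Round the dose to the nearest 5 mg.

CrCl = (140 − 26) × 83.9 / (72 × 1.8) × 0.85 = 9564.6 / 129.60 × 0.85 ≈ 62.7 mL/min
CrCl ≈ 63 mL/min → bracket 55–84 mL/min.
75% of 100 mg = 75 mg

75 mg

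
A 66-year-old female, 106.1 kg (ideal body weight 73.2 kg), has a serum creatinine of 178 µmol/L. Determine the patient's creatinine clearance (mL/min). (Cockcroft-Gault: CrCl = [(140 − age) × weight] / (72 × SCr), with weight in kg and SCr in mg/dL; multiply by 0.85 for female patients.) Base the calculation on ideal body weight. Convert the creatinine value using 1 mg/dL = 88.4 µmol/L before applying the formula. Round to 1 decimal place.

31.8 mL/min

SCr = 178 / 88.4 = 2.014 mg/dL
CrCl = (140 − 66) × 73.2 / (72 × 2.014) × 0.85 = 5416.8 / 145.01 × 0.85 ≈ 31.8 mL/min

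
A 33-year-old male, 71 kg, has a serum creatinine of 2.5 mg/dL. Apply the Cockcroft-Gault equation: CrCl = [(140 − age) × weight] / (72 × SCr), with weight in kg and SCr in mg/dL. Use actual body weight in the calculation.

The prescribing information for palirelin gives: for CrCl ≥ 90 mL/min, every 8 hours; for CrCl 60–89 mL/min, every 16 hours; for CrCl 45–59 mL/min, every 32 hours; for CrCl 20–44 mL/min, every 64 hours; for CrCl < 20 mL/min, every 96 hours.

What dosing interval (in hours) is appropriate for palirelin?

every 64 hours

CrCl = (140 − 33) × 71 / (72 × 2.5) = 7597.0 / 180.00 ≈ 42.2 mL/min
CrCl ≈ 42 mL/min → bracket 20–44 mL/min → every 64 hours.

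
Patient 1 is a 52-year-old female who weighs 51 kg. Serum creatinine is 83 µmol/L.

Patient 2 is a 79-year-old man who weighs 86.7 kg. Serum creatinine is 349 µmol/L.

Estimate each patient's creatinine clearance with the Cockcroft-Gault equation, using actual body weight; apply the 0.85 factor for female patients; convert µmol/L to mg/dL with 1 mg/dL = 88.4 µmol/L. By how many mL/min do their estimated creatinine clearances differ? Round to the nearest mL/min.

38 mL/min

Patient 1: SCr = 83 / 88.4 = 0.939 mg/dL
Patient 1: CrCl = (140 − 52) × 51 / (72 × 0.939) × 0.85 = 4488.0 / 67.61 × 0.85 ≈ 56.4 mL/min
Patient 2: SCr = 349 / 88.4 = 3.948 mg/dL
Patient 2: CrCl = (140 − 79) × 86.7 / (72 × 3.948) = 5288.7 / 284.26 ≈ 18.6 mL/min
|56.4 − 18.6| = 37.8 mL/min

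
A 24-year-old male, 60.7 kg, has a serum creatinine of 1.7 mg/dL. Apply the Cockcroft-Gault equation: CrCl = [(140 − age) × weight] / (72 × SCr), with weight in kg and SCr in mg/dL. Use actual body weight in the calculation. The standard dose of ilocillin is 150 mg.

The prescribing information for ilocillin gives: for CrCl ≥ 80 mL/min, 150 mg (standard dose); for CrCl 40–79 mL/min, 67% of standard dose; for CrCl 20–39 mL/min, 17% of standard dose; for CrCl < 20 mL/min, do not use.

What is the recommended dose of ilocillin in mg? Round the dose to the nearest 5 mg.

CrCl = (140 − 24) × 60.7 / (72 × 1.7) = 7041.2 / 122.40 ≈ 57.5 mL/min
CrCl ≈ 58 mL/min → bracket 40–79 mL/min.
67% of 150 mg = 100.5 mg → 100 mg

100 mg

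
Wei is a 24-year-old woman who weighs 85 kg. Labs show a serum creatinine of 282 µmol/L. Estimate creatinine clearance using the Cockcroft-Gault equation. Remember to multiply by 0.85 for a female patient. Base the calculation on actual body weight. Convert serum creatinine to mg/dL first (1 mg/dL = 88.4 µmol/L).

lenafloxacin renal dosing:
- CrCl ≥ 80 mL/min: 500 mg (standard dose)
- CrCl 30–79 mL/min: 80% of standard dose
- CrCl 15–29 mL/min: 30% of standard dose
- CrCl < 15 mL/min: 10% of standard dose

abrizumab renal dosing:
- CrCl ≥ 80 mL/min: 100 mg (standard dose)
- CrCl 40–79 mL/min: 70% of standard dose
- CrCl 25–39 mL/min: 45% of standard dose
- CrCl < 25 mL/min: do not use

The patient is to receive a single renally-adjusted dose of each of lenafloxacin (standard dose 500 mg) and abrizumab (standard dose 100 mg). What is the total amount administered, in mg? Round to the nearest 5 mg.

SCr = 282 / 88.4 = 3.19 mg/dL
CrCl = (140 − 24) × 85 / (72 × 3.19) × 0.85 = 9860.0 / 229.68 × 0.85 ≈ 36.5 mL/min
CrCl ≈ 36 mL/min.
lenafloxacin: 30–79 mL/min → 80% of 500 mg = 400 mg.
abrizumab: 25–39 mL/min → 45% of 100 mg = 45 mg.
Total = 400 + 45 = 445 mg.

445 mg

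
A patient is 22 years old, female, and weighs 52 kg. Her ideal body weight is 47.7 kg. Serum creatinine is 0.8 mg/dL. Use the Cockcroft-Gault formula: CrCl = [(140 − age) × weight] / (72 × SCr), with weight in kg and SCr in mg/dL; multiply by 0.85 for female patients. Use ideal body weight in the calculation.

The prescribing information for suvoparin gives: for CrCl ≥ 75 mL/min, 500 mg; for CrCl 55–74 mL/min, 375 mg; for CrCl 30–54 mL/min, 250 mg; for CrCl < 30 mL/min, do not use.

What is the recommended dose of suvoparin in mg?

500 mg

CrCl = (140 − 22) × 47.7 / (72 × 0.8) × 0.85 = 5628.6 / 57.60 × 0.85 ≈ 83.1 mL/min
CrCl ≈ 83 mL/min → bracket ≥ 75 mL/min.
Dose for this bracket: 500 mg.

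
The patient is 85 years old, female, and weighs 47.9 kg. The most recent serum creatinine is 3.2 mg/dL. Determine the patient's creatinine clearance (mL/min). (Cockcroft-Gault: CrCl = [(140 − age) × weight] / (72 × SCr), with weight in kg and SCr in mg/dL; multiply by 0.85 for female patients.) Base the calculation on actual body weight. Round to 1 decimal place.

CrCl = (140 − 85) × 47.9 / (72 × 3.2) × 0.85 = 2634.5 / 230.40 × 0.85 ≈ 9.7 mL/min

9.7 mL/min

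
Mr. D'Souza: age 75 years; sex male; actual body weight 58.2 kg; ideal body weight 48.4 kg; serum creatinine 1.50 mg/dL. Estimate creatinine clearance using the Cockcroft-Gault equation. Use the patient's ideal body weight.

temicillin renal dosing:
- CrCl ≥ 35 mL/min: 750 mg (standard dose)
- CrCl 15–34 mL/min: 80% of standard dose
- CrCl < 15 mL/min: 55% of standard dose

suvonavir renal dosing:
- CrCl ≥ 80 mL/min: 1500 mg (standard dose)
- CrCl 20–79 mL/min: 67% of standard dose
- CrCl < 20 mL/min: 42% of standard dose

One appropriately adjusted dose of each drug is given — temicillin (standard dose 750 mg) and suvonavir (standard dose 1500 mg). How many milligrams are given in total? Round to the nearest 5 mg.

CrCl = (140 − 75) × 48.4 / (72 × 1.5) = 3146.0 / 108.00 ≈ 29.1 mL/min
CrCl ≈ 29 mL/min.
temicillin: 15–34 mL/min → 80% of 750 mg = 600 mg.
suvonavir: 20–79 mL/min → 67% of 1500 mg = 1005 mg.
Total = 600 + 1005 = 1605 mg.

1605 mg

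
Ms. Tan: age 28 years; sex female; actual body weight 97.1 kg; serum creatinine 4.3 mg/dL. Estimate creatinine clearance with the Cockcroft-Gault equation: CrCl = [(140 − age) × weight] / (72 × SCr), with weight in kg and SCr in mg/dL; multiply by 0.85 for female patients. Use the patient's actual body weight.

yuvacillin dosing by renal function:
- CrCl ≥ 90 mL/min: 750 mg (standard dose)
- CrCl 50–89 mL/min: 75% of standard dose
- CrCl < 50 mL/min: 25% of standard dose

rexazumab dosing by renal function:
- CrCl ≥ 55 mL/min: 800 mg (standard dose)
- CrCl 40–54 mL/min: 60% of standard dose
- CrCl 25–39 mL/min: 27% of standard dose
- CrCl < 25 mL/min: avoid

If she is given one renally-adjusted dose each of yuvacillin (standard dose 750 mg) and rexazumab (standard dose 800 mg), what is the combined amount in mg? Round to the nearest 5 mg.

CrCl = (140 − 28) × 97.1 / (72 × 4.3) × 0.85 = 10875.2 / 309.60 × 0.85 ≈ 29.9 mL/min
CrCl ≈ 30 mL/min.
yuvacillin: < 50 mL/min → 25% of 750 mg = 187.5 mg.
rexazumab: 25–39 mL/min → 27% of 800 mg = 216 mg.
Total = 187.5 + 216 = 403.5 mg.

405 mg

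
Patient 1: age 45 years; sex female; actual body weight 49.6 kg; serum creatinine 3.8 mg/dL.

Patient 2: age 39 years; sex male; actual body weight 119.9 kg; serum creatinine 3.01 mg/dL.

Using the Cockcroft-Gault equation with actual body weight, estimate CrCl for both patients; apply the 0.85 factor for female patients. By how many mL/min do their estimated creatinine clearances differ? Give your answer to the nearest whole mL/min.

Patient 1: CrCl = (140 − 45) × 49.6 / (72 × 3.8) × 0.85 = 4712.0 / 273.60 × 0.85 ≈ 14.6 mL/min
Patient 2: CrCl = (140 − 39) × 119.9 / (72 × 3.01) = 12109.9 / 216.72 ≈ 55.9 mL/min
|14.6 − 55.9| = 41.3 mL/min

41 mL/min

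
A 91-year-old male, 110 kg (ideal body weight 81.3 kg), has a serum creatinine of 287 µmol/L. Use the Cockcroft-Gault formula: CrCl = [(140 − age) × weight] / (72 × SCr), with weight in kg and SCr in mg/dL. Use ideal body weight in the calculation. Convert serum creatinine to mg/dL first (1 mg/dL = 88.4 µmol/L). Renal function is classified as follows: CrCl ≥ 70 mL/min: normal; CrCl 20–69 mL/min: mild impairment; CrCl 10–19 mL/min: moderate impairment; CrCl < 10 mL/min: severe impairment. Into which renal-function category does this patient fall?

moderate impairment

SCr = 287 / 88.4 = 3.247 mg/dL
CrCl = (140 − 91) × 81.3 / (72 × 3.247) = 3983.7 / 233.78 ≈ 17.0 mL/min
17 mL/min falls in the 'moderate impairment' range.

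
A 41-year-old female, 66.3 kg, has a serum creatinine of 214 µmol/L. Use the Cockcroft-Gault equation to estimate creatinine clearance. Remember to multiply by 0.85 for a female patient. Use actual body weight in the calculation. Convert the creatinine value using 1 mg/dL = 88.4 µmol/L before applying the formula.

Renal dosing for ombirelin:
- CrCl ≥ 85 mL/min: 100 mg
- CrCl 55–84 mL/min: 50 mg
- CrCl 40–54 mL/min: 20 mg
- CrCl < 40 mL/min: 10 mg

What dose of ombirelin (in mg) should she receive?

10 mg

SCr = 214 / 88.4 = 2.421 mg/dL
CrCl = (140 − 41) × 66.3 / (72 × 2.421) × 0.85 = 6563.7 / 174.31 × 0.85 ≈ 32.0 mL/min
CrCl ≈ 32 mL/min → bracket < 40 mL/min.
Dose for this bracket: 10 mg.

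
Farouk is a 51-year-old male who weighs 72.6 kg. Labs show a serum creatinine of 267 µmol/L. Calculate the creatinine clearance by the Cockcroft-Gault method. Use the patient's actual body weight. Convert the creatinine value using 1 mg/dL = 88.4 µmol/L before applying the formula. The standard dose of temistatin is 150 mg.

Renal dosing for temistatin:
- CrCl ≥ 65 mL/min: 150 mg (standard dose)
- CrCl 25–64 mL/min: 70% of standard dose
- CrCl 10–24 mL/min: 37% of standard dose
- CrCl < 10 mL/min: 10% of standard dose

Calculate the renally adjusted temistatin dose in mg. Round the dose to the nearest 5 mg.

SCr = 267 / 88.4 = 3.02 mg/dL
CrCl = (140 − 51) × 72.6 / (72 × 3.02) = 6461.4 / 217.44 ≈ 29.7 mL/min
CrCl ≈ 30 mL/min → bracket 25–64 mL/min.
70% of 150 mg = 105 mg

105 mg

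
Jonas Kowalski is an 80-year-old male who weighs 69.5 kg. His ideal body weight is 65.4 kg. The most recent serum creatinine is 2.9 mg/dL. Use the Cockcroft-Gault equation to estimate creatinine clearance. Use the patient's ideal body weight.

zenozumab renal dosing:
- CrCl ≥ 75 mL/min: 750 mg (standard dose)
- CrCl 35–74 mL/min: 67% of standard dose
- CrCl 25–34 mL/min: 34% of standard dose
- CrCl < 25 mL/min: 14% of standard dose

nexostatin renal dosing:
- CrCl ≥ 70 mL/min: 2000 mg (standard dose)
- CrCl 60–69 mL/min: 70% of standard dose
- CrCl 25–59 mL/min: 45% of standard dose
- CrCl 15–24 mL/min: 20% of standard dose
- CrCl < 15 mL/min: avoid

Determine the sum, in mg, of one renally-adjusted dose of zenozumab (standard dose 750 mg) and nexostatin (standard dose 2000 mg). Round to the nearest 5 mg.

505 mg

CrCl = (140 − 80) × 65.4 / (72 × 2.9) = 3924.0 / 208.80 ≈ 18.8 mL/min
CrCl ≈ 19 mL/min.
zenozumab: < 25 mL/min → 14% of 750 mg = 105 mg.
nexostatin: 15–24 mL/min → 20% of 2000 mg = 400 mg.
Total = 105 + 400 = 505 mg.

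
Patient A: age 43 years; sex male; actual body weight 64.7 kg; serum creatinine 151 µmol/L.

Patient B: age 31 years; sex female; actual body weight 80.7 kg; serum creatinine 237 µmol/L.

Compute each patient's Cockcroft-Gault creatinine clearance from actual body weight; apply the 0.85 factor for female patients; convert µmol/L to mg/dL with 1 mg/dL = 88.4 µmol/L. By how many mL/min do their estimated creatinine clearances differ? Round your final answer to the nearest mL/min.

12 mL/min

Patient A: SCr = 151 / 88.4 = 1.708 mg/dL
Patient A: CrCl = (140 − 43) × 64.7 / (72 × 1.708) = 6275.9 / 122.98 ≈ 51.0 mL/min
Patient B: SCr = 237 / 88.4 = 2.681 mg/dL
Patient B: CrCl = (140 − 31) × 80.7 / (72 × 2.681) × 0.85 = 8796.3 / 193.03 × 0.85 ≈ 38.7 mL/min
|51.0 − 38.7| = 12.3 mL/min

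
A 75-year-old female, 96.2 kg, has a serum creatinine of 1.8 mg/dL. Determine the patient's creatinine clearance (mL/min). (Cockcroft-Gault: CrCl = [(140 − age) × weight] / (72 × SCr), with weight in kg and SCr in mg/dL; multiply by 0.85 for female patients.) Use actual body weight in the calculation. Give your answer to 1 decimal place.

CrCl = (140 − 75) × 96.2 / (72 × 1.8) × 0.85 = 6253.0 / 129.60 × 0.85 ≈ 41.0 mL/min

41.0 mL/min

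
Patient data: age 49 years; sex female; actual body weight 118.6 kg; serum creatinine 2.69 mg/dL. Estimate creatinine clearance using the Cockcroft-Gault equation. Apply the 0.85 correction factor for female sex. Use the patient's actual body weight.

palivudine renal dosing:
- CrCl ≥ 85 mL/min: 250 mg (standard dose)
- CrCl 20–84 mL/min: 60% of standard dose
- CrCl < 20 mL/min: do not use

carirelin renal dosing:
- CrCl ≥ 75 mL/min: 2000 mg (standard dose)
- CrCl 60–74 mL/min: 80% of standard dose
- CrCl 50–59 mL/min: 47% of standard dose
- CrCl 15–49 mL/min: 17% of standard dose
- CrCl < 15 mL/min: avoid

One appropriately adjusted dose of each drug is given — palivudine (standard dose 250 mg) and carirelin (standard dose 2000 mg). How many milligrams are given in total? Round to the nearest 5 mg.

490 mg

CrCl = (140 − 49) × 118.6 / (72 × 2.69) × 0.85 = 10792.6 / 193.68 × 0.85 ≈ 47.4 mL/min
CrCl ≈ 47 mL/min.
palivudine: 20–84 mL/min → 60% of 250 mg = 150 mg.
carirelin: 15–49 mL/min → 17% of 2000 mg = 340 mg.
Total = 150 + 340 = 490 mg.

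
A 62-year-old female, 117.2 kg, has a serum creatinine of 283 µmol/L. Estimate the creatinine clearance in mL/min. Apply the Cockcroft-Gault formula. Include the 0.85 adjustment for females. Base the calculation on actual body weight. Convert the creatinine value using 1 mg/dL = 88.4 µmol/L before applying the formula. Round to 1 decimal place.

33.7 mL/min

SCr = 283 / 88.4 = 3.201 mg/dL
CrCl = (140 − 62) × 117.2 / (72 × 3.201) × 0.85 = 9141.6 / 230.47 × 0.85 ≈ 33.7 mL/min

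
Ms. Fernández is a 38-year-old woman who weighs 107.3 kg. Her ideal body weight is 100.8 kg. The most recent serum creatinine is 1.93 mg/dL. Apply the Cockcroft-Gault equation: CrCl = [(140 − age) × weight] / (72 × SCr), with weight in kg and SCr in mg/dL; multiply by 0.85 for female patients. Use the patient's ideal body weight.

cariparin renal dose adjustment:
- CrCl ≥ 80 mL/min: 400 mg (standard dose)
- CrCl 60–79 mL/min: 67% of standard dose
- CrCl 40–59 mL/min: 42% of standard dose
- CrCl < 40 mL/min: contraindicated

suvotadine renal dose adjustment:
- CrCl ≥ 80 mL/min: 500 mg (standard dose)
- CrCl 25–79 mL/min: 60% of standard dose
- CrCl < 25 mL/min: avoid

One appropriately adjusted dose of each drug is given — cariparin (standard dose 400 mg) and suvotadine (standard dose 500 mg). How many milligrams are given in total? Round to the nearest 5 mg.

570 mg

CrCl = (140 − 38) × 100.8 / (72 × 1.93) × 0.85 = 10281.6 / 138.96 × 0.85 ≈ 62.9 mL/min
CrCl ≈ 63 mL/min.
cariparin: 60–79 mL/min → 67% of 400 mg = 268 mg.
suvotadine: 25–79 mL/min → 60% of 500 mg = 300 mg.
Total = 268 + 300 = 568 mg.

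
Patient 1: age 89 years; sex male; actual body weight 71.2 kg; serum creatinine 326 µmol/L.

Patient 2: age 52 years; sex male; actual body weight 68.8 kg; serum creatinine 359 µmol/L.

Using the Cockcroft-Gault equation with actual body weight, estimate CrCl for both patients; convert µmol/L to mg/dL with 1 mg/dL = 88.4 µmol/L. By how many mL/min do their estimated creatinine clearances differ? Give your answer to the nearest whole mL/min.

7 mL/min

Patient 1: SCr = 326 / 88.4 = 3.688 mg/dL
Patient 1: CrCl = (140 − 89) × 71.2 / (72 × 3.688) = 3631.2 / 265.54 ≈ 13.7 mL/min
Patient 2: SCr = 359 / 88.4 = 4.061 mg/dL
Patient 2: CrCl = (140 − 52) × 68.8 / (72 × 4.061) = 6054.4 / 292.39 ≈ 20.7 mL/min
|13.7 − 20.7| = 7.0 mL/min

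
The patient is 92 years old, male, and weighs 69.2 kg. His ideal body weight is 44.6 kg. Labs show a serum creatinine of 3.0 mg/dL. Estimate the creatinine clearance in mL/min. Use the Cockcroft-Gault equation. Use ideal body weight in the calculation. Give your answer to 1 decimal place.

CrCl = (140 − 92) × 44.6 / (72 × 3) = 2140.8 / 216.00 ≈ 9.9 mL/min

9.9 mL/min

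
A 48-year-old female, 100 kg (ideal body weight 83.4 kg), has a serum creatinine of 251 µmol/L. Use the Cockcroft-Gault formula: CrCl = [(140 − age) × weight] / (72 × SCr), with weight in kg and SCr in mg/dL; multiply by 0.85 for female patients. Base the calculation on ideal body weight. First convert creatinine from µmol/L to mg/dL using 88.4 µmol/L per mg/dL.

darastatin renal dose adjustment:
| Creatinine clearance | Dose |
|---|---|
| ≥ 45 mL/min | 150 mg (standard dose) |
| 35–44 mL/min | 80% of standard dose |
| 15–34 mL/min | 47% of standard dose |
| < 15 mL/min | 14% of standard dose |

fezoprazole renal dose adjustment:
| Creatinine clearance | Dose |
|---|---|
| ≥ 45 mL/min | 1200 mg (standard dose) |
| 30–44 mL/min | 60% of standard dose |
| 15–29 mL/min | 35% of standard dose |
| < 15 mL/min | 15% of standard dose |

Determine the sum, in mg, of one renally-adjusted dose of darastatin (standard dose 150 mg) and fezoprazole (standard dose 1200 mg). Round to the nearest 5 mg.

790 mg

SCr = 251 / 88.4 = 2.839 mg/dL
CrCl = (140 − 48) × 83.4 / (72 × 2.839) × 0.85 = 7672.8 / 204.41 × 0.85 ≈ 31.9 mL/min
CrCl ≈ 32 mL/min.
darastatin: 15–34 mL/min → 47% of 150 mg = 70.5 mg.
fezoprazole: 30–44 mL/min → 60% of 1200 mg = 720 mg.
Total = 70.5 + 720 = 790.5 mg.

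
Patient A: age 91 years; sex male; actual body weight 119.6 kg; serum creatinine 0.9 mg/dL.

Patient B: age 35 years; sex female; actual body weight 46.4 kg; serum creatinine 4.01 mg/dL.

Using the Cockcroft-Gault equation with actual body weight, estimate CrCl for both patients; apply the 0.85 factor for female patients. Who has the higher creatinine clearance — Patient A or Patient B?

Patient A

Patient A: CrCl = (140 − 91) × 119.6 / (72 × 0.9) = 5860.4 / 64.80 ≈ 90.4 mL/min
Patient B: CrCl = (140 − 35) × 46.4 / (72 × 4.01) × 0.85 = 4872.0 / 288.72 × 0.85 ≈ 14.3 mL/min
90.4 vs 14.3 mL/min → Patient A is higher.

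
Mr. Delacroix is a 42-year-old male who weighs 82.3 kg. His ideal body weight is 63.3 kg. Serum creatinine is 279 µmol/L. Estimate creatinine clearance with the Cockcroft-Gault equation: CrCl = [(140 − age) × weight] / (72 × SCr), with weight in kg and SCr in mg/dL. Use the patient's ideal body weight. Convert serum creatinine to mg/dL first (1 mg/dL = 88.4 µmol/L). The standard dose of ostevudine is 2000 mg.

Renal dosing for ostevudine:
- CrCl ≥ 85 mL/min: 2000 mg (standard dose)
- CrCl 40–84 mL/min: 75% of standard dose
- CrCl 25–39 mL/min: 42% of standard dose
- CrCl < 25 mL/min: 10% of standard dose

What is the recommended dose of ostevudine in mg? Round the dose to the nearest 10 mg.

SCr = 279 / 88.4 = 3.156 mg/dL
CrCl = (140 − 42) × 63.3 / (72 × 3.156) = 6203.4 / 227.23 ≈ 27.3 mL/min
CrCl ≈ 27 mL/min → bracket 25–39 mL/min.
42% of 2000 mg = 840 mg

840 mg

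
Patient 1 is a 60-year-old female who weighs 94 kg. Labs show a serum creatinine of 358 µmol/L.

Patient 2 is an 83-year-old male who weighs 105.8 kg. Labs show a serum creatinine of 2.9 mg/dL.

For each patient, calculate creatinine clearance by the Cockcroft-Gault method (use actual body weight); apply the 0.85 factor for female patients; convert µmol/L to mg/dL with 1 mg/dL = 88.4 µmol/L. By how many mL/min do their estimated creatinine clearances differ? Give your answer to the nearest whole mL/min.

7 mL/min

Patient 1: SCr = 358 / 88.4 = 4.05 mg/dL
Patient 1: CrCl = (140 − 60) × 94 / (72 × 4.05) × 0.85 = 7520.0 / 291.60 × 0.85 ≈ 21.9 mL/min
Patient 2: CrCl = (140 − 83) × 105.8 / (72 × 2.9) = 6030.6 / 208.80 ≈ 28.9 mL/min
|21.9 − 28.9| = 7.0 mL/min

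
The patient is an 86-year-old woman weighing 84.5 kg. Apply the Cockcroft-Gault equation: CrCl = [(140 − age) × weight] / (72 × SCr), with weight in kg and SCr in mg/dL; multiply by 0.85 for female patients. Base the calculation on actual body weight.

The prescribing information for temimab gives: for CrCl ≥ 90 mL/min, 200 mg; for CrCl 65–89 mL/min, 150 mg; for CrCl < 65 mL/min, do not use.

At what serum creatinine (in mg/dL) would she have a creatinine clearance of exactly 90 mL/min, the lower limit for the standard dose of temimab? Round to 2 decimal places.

Standard dose requires CrCl ≥ 90 mL/min.
Set (140 − 86) × 84.5 × 0.85 / (72 × SCr) = 90
SCr = (140 − 86) × 84.5 × 0.85 / (72 × 90) = 0.599 mg/dL

0.60 mg/dL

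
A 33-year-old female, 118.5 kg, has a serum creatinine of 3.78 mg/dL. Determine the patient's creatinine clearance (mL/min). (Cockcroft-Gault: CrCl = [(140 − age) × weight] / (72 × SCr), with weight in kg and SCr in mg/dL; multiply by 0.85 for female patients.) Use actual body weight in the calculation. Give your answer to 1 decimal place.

CrCl = (140 − 33) × 118.5 / (72 × 3.78) × 0.85 = 12679.5 / 272.16 × 0.85 ≈ 39.6 mL/min

39.6 mL/min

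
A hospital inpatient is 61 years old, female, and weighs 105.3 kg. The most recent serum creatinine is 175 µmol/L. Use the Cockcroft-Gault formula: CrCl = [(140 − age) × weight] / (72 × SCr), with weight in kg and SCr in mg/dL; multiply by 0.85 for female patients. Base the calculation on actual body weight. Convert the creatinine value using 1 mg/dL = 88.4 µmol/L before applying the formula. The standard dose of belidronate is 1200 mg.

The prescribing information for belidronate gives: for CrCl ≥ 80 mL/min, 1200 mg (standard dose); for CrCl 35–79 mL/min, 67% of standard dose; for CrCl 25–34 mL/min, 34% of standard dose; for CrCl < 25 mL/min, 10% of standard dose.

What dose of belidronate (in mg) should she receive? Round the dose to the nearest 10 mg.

SCr = 175 / 88.4 = 1.98 mg/dL
CrCl = (140 − 61) × 105.3 / (72 × 1.98) × 0.85 = 8318.7 / 142.56 × 0.85 ≈ 49.6 mL/min
CrCl ≈ 50 mL/min → bracket 35–79 mL/min.
67% of 1200 mg = 804 mg → 800 mg

800 mg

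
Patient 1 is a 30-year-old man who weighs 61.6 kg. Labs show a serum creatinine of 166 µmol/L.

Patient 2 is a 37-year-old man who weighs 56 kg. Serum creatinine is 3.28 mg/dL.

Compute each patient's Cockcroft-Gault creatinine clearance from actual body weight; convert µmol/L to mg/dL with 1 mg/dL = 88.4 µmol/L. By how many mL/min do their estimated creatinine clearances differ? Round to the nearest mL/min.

Patient 1: SCr = 166 / 88.4 = 1.878 mg/dL
Patient 1: CrCl = (140 − 30) × 61.6 / (72 × 1.878) = 6776.0 / 135.22 ≈ 50.1 mL/min
Patient 2: CrCl = (140 − 37) × 56 / (72 × 3.28) = 5768.0 / 236.16 ≈ 24.4 mL/min
|50.1 − 24.4| = 25.7 mL/min

26 mL/min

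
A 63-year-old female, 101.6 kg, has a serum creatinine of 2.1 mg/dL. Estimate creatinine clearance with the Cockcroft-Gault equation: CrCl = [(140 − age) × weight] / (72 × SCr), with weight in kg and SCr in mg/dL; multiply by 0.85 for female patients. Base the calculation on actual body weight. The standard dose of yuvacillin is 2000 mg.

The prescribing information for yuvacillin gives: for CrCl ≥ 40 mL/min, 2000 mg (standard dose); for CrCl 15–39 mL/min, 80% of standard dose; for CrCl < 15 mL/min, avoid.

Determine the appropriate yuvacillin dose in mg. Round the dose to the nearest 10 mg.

CrCl = (140 − 63) × 101.6 / (72 × 2.1) × 0.85 = 7823.2 / 151.20 × 0.85 ≈ 44.0 mL/min
CrCl ≈ 44 mL/min → bracket ≥ 40 mL/min.
100% of 2000 mg = 2000 mg

2000 mg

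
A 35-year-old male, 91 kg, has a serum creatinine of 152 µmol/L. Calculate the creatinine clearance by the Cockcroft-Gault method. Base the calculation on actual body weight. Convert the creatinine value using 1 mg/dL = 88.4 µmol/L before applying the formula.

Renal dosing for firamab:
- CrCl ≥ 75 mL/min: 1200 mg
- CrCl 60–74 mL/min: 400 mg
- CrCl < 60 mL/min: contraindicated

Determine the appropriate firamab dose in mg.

1200 mg

SCr = 152 / 88.4 = 1.719 mg/dL
CrCl = (140 − 35) × 91 / (72 × 1.719) = 9555.0 / 123.77 ≈ 77.2 mL/min
CrCl ≈ 77 mL/min → bracket ≥ 75 mL/min.
Dose for this bracket: 1200 mg.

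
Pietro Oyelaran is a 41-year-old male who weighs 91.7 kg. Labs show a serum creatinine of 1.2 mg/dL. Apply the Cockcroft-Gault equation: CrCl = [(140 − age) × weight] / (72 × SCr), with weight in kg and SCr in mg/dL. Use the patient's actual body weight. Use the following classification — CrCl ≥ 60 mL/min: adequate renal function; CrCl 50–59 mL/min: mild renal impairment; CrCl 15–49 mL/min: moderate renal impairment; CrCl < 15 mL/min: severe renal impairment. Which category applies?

adequate renal function

CrCl = (140 − 41) × 91.7 / (72 × 1.2) = 9078.3 / 86.40 ≈ 105.1 mL/min
105 mL/min falls in the 'adequate renal function' range.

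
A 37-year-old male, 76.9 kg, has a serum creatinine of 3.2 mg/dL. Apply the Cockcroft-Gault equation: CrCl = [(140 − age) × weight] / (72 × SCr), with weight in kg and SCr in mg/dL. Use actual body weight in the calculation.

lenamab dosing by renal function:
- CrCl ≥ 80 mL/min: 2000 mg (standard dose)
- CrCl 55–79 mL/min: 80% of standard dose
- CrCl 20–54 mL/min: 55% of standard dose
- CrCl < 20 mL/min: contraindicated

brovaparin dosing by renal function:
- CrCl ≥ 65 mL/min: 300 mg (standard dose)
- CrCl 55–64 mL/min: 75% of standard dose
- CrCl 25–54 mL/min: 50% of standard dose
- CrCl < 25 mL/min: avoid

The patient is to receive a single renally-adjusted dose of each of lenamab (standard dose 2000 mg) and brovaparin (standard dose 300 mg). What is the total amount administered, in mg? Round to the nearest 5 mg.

1250 mg

CrCl = (140 − 37) × 76.9 / (72 × 3.2) = 7920.7 / 230.40 ≈ 34.4 mL/min
CrCl ≈ 34 mL/min.
lenamab: 20–54 mL/min → 55% of 2000 mg = 1100 mg.
brovaparin: 25–54 mL/min → 50% of 300 mg = 150 mg.
Total = 1100 + 150 = 1250 mg.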